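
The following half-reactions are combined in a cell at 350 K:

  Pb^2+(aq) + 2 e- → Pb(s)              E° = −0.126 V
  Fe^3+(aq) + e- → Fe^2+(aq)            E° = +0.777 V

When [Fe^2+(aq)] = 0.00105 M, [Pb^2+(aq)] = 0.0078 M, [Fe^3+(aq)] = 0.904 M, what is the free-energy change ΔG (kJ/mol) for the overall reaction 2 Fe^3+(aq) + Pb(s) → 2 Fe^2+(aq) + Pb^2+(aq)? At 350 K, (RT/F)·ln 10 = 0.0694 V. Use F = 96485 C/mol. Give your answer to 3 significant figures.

−228 kJ/mol

E°cell = +0.777 − (−0.126) = +0.903 V; the balanced reaction transfers n = 2 electrons.
The reaction quotient is ([Fe^2+(aq)]^2·[Pb^2+(aq)]) / [Fe^3+(aq)]^2 = 1.05×10^−8; by Nernst, E = +0.903 − (0.0694/2)(−7.978) = +1.1798 V.
Then ΔG = −nFE = −2 × 96485 × +1.1798 J/mol = −228 kJ/mol.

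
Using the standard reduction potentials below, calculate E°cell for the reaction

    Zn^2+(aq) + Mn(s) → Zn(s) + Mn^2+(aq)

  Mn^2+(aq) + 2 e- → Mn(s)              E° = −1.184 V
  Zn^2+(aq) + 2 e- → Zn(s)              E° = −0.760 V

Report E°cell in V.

+0.424 V

In the reaction as written, Zn^2+(aq) is reduced (cathode) and Mn^2+(aq) is produced by oxidation at the anode.
E°cell = E°(cathode) − E°(anode) = −0.760 − (−1.184) = +0.424 V.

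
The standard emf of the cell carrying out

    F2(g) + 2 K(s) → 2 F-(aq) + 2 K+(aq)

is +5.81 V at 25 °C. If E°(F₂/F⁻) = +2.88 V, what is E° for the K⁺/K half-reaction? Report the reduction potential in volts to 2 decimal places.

−2.93 V

In the reaction as written the F₂/F⁻ couple is reduced (cathode) and K⁺/K is oxidized (anode), so E°cell = E°(F₂/F⁻) − E°(K⁺/K).
E°(K⁺/K) = E°(cathode) − E°cell = +2.88 − (+5.81) = −2.93 V.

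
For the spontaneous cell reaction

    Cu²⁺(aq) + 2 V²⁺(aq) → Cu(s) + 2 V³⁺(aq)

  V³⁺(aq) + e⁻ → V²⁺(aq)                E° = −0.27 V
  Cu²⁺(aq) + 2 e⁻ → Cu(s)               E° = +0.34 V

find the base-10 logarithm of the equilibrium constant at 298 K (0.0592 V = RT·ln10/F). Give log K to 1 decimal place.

The Cu²⁺/Cu couple is reduced (cathode); E°cell = +0.34 − (−0.27) = +0.61 V with n = 2.
At equilibrium E = 0, so log K = nE°cell / 0.0592 = (2)(+0.61) / 0.0592 = 20.6.

log K = 20.6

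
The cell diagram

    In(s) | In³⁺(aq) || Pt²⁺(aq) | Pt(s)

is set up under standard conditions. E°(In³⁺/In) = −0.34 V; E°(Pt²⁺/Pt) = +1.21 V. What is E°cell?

By convention the left-hand electrode in cell notation is the anode (oxidation) and the right-hand electrode is the cathode (reduction).
E°cell = E°(right) − E°(left) = +1.21 − (−0.34) = +1.55 V.

+1.55 V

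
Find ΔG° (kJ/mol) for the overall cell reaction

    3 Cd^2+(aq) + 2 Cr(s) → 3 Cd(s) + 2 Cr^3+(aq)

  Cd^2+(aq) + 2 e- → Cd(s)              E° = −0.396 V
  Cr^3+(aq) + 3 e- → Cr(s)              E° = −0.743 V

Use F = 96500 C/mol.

In the reaction as written Cd^2+(aq) is reduced, so the Cd²⁺/Cd couple is the cathode and Cr³⁺/Cr is the anode.
E°cell = −0.396 − (−0.743) = +0.347 V; balancing electrons gives n = 6.
ΔG° = −nFE°cell = −(6)(96500)(+0.347) J/mol = −201 kJ/mol.

−201 kJ/mol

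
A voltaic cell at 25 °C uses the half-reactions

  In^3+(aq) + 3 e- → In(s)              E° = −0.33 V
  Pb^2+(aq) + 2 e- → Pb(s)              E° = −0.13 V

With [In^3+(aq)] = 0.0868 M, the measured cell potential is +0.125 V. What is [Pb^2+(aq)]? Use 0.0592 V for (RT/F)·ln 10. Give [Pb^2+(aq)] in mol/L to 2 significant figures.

0.00057 M

Pb²⁺/Pb is the cathode (higher E°); E°cell = −0.13 − (−0.33) = +0.20 V with n = 6.
Since E = E° − (0.0592/n)·log Q, log Q = n(E° − E)/0.0592 = 7.601.
For 3 Pb^2+(aq) + 2 In(s) → 3 Pb(s) + 2 In^3+(aq), the reaction quotient is Q = [In^3+(aq)]^2 / [Pb^2+(aq)]^3.
Isolating [Pb^2+(aq)] in Q = 10^{7.601} yields log [Pb^2+(aq)] = −3.241, i.e. 0.00057 M.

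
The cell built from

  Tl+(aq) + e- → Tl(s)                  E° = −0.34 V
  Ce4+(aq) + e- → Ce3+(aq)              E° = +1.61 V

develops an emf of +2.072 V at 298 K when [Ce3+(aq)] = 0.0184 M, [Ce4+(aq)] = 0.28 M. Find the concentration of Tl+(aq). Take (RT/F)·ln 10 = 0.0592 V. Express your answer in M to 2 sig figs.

With Ce⁴⁺/Ce³⁺ at the cathode and Tl⁺/Tl at the anode, E°cell = +1.61 − (−0.34) = +1.95 V (n = 1).
Since E = E° − (0.0592/n)·log Q, log Q = n(E° − E)/0.0592 = −2.061.
For Ce4+(aq) + Tl(s) → Ce3+(aq) + Tl+(aq), the reaction quotient is Q = ([Ce3+(aq)]·[Tl+(aq)]) / [Ce4+(aq)].
Substituting the known concentrations and solving, log [Tl+(aq)] = −0.879 and [Tl+(aq)] = 0.13 M.

0.13 M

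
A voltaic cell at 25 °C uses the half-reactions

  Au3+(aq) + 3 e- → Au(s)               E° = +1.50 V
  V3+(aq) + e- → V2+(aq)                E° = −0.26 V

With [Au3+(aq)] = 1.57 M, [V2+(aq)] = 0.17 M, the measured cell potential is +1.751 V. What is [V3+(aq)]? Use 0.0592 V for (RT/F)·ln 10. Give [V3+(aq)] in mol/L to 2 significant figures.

0.28 M

With Au³⁺/Au at the cathode and V³⁺/V²⁺ at the anode, E°cell = +1.50 − (−0.26) = +1.76 V (n = 3).
Since E = E° − (0.0592/n)·log Q, log Q = n(E° − E)/0.0592 = 0.456.
Balancing electrons gives Au3+(aq) + 3 V2+(aq) → Au(s) + 3 V3+(aq); thus Q = [V3+(aq)]^3 / ([Au3+(aq)]·[V2+(aq)]^3).
Isolating [V3+(aq)] in Q = 10^{0.456} yields log [V3+(aq)] = −0.552, i.e. 0.28 M.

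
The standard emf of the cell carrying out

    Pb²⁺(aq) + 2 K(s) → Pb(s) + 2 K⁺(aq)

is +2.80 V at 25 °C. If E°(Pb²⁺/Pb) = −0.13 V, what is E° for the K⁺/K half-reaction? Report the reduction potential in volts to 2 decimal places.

−2.93 V

In the reaction as written the Pb²⁺/Pb couple is reduced (cathode) and K⁺/K is oxidized (anode), so E°cell = E°(Pb²⁺/Pb) − E°(K⁺/K).
E°(K⁺/K) = E°(cathode) − E°cell = −0.13 − (+2.80) = −2.93 V.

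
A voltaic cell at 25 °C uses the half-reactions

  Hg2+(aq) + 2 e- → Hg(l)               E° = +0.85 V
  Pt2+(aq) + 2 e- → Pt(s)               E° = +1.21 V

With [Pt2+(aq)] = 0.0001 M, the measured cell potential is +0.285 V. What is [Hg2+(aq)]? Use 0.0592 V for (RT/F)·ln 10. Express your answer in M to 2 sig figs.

0.034 M

Pt²⁺/Pt is the cathode (higher E°); E°cell = +1.21 − (+0.85) = +0.36 V with n = 2.
From the Nernst equation, log Q = n(E° − E)/0.0592 = 2·(+0.36 − (+0.285))/0.0592 = 2.534.
The balanced reaction is Pt2+(aq) + Hg(l) → Pt(s) + Hg2+(aq), so Q = [Hg2+(aq)] / [Pt2+(aq)].
Isolating [Hg2+(aq)] in Q = 10^{2.534} yields log [Hg2+(aq)] = −1.466, i.e. 0.034 M.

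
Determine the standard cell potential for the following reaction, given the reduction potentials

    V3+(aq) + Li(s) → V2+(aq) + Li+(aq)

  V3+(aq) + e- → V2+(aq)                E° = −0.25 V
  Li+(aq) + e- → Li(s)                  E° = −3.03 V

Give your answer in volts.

+2.78 V

In the reaction as written, V3+(aq) is reduced (cathode) and Li+(aq) is produced by oxidation at the anode.
E°cell = E°(cathode) − E°(anode) = −0.25 − (−3.03) = +2.78 V.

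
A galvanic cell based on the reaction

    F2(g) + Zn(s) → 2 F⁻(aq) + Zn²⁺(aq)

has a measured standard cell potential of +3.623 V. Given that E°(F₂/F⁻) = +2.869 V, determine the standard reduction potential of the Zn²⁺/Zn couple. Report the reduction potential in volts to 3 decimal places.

−0.754 V

In the reaction as written the F₂/F⁻ couple is reduced (cathode) and Zn²⁺/Zn is oxidized (anode), so E°cell = E°(F₂/F⁻) − E°(Zn²⁺/Zn).
E°(Zn²⁺/Zn) = E°(cathode) − E°cell = +2.869 − (+3.623) = −0.754 V.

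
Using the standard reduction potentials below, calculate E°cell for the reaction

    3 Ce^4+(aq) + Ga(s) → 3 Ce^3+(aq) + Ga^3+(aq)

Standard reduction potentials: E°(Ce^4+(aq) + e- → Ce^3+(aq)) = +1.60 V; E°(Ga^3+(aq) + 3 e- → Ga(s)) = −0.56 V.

In the reaction as written, Ce^4+(aq) is reduced (cathode) and Ga^3+(aq) is produced by oxidation at the anode.
E°cell = E°(cathode) − E°(anode) = +1.60 − (−0.56) = +2.16 V.
The positive value indicates the reaction is spontaneous as written.

+2.16 V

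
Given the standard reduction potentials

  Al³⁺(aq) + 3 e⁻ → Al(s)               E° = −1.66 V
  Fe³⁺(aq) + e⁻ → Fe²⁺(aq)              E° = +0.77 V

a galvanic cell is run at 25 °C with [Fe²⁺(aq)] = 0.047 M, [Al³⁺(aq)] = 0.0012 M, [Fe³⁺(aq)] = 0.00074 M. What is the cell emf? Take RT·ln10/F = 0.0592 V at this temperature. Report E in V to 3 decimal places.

Since E°(Fe³⁺/Fe²⁺) > E°(Al³⁺/Al), Fe³⁺/Fe²⁺ serves as the cathode.
E°cell = E°cat − E°an = +0.77 − (−1.66) = +2.43 V; n = 3.
Balancing gives 3 Fe³⁺(aq) + Al(s) → 3 Fe²⁺(aq) + Al³⁺(aq); hence Q = ([Fe²⁺(aq)]^3·[Al³⁺(aq)]) / [Fe³⁺(aq)]^3 = 307 (log Q = 2.488).
E = E° − (0.0592/n)·log Q = +2.43 − (0.0592/3)(2.488) = +2.381 V.

+2.381 V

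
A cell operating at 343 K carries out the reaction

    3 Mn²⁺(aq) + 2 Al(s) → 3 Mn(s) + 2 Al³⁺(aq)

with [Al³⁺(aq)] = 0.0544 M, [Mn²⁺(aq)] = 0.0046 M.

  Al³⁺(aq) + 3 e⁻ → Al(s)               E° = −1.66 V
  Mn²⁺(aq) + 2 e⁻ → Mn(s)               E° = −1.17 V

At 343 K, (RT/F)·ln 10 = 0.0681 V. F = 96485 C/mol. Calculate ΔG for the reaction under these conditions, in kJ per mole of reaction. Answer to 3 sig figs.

−254 kJ/mol

E°cell = −1.17 − (−1.66) = +0.49 V; the balanced reaction transfers n = 6 electrons.
The reaction quotient is [Al³⁺(aq)]^2 / [Mn²⁺(aq)]^3 = 3.04×10^4; by Nernst, E = +0.49 − (0.0681/6)(4.483) = +0.4391 V.
Then ΔG = −nFE = −6 × 96485 × +0.4391 J/mol = −254 kJ/mol.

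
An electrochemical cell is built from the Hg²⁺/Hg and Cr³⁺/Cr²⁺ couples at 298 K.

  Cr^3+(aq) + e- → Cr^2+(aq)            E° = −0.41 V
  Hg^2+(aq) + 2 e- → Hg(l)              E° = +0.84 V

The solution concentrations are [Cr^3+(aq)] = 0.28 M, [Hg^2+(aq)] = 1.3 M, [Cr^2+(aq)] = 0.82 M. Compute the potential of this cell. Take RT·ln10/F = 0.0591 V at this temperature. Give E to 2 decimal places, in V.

Hg²⁺/Hg is reduced (cathode, E° = +0.84 V) and Cr³⁺/Cr²⁺ is oxidized (anode).
E°cell = +0.84 − (−0.41) = +1.25 V, with n = 2 electrons transferred.
Balancing gives Hg^2+(aq) + 2 Cr^2+(aq) → Hg(l) + 2 Cr^3+(aq); hence Q = [Cr^3+(aq)]^2 / ([Hg^2+(aq)]·[Cr^2+(aq)]^2) = 0.0897 (log Q = −1.047).
E = E° − (0.0591/n)·log Q = +1.25 − (0.0591/2)(−1.047) = +1.28 V.

+1.28 V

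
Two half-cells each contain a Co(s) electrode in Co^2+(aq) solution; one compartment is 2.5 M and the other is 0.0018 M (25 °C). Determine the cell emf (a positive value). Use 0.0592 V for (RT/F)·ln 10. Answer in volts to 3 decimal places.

0.093 V

For a concentration cell E°cell = 0, since both electrodes use the same couple.
The compartment with the higher Co^2+(aq) concentration (2.5 M) acts as the cathode; ions are reduced there and produced at the dilute (0.0018 M) anode.
With n = 2, Ecell = −(0.0592/2)·log([dilute]/[conc]) = −(0.0592/2)·log(0.0018/2.5) = +0.093 V.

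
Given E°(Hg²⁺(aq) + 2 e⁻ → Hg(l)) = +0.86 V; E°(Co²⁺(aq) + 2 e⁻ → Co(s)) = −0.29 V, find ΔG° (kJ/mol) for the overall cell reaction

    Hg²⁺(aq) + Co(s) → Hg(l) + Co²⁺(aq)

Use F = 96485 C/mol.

In the reaction as written Hg²⁺(aq) is reduced, so the Hg²⁺/Hg couple is the cathode and Co²⁺/Co is the anode.
E°cell = +0.86 − (−0.29) = +1.15 V; balancing electrons gives n = 2.
ΔG° = −nFE°cell = −(2)(96485)(+1.15) J/mol = −222 kJ/mol.

−222 kJ/mol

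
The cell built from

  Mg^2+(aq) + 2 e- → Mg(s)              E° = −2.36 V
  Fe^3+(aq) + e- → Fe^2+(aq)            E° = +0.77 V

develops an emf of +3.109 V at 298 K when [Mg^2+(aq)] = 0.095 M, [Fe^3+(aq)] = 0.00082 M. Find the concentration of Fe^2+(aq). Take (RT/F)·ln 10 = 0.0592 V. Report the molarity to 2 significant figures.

0.0060 M

The Fe³⁺/Fe²⁺ couple has the larger reduction potential, so it is the cathode: E°cell = +0.77 − (−2.36) = +3.13 V and n = 2.
From the Nernst equation, log Q = n(E° − E)/0.0592 = 2·(+3.13 − (+3.109))/0.0592 = 0.709.
The balanced reaction is 2 Fe^3+(aq) + Mg(s) → 2 Fe^2+(aq) + Mg^2+(aq), so Q = ([Fe^2+(aq)]^2·[Mg^2+(aq)]) / [Fe^3+(aq)]^2.
Substituting the known concentrations and solving, log [Fe^2+(aq)] = −2.221 and [Fe^2+(aq)] = 0.0060 M.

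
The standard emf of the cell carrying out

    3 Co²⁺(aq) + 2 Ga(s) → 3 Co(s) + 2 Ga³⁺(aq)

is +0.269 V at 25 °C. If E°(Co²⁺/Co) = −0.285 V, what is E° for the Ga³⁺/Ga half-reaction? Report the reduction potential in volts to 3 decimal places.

−0.554 V

In the reaction as written the Co²⁺/Co couple is reduced (cathode) and Ga³⁺/Ga is oxidized (anode), so E°cell = E°(Co²⁺/Co) − E°(Ga³⁺/Ga).
E°(Ga³⁺/Ga) = E°(cathode) − E°cell = −0.285 − (+0.269) = −0.554 V.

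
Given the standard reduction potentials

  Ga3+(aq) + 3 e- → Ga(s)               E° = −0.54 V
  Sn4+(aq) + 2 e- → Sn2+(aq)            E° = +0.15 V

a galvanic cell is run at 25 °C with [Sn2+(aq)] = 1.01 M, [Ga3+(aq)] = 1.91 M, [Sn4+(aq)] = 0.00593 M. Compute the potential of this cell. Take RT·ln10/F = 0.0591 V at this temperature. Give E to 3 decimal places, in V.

+0.619 V

Sn⁴⁺/Sn²⁺ is reduced (cathode, E° = +0.15 V) and Ga³⁺/Ga is oxidized (anode).
E°cell = E°cat − E°an = +0.15 − (−0.54) = +0.69 V; n = 6.
For the overall reaction 3 Sn4+(aq) + 2 Ga(s) → 3 Sn2+(aq) + 2 Ga3+(aq), Q = ([Sn2+(aq)]^3·[Ga3+(aq)]^2) / [Sn4+(aq)]^3 = 1.8×10^7, giving log Q = 7.256.
E = E° − (0.0591/n)·log Q = +0.69 − (0.0591/6)(7.256) = +0.619 V.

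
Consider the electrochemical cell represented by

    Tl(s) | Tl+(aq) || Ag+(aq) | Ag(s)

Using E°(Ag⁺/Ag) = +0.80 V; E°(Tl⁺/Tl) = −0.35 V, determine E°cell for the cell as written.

By convention the left-hand electrode in cell notation is the anode (oxidation) and the right-hand electrode is the cathode (reduction).
E°cell = E°(right) − E°(left) = +0.80 − (−0.35) = +1.15 V.

+1.15 V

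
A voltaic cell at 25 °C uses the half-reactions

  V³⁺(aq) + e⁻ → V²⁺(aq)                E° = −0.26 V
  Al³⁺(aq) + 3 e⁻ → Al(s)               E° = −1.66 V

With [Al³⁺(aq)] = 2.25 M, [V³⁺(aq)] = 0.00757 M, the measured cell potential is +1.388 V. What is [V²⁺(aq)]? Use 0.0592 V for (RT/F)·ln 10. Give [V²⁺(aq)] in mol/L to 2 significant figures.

0.0092 M

The V³⁺/V²⁺ couple has the larger reduction potential, so it is the cathode: E°cell = −0.26 − (−1.66) = +1.40 V and n = 3.
Rearranging E = E° − (0.0592/n)·log Q gives log Q = 3(+1.40 − (+1.388))/0.0592 = 0.608.
The balanced reaction is 3 V³⁺(aq) + Al(s) → 3 V²⁺(aq) + Al³⁺(aq), so Q = ([V²⁺(aq)]^3·[Al³⁺(aq)]) / [V³⁺(aq)]^3.
Substituting the known concentrations and solving, log [V²⁺(aq)] = −2.036 and [V²⁺(aq)] = 0.0092 M.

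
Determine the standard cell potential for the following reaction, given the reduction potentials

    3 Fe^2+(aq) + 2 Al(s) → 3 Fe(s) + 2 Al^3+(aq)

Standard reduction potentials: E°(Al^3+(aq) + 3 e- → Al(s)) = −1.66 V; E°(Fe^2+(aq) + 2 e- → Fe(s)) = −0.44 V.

+1.22 V

In the reaction as written, Fe^2+(aq) is reduced (cathode) and Al^3+(aq) is produced by oxidation at the anode.
E°cell = E°(cathode) − E°(anode) = −0.44 − (−1.66) = +1.22 V.
The positive value indicates the reaction is spontaneous as written.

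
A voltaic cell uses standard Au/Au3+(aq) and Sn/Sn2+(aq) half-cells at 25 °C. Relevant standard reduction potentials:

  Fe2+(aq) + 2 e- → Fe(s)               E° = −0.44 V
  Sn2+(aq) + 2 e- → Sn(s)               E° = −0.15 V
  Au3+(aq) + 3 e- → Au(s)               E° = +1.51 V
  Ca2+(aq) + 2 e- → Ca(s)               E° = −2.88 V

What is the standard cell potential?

Of the two couples in this cell, the one with the more positive reduction potential is reduced at the cathode: here that is Au³⁺/Au (+1.51 V); Sn²⁺/Sn (−0.15 V) is the anode.
E°cell = E°(cathode) − E°(anode) = +1.51 − (−0.15) = +1.66 V.

+1.66 V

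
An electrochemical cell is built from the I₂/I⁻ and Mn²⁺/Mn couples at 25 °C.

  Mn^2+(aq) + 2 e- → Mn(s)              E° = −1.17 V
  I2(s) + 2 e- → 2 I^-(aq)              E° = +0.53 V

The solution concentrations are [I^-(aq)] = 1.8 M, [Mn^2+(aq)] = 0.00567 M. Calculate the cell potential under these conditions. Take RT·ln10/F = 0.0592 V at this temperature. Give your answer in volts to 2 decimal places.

+1.75 V

I₂/I⁻ is reduced (cathode, E° = +0.53 V) and Mn²⁺/Mn is oxidized (anode).
The standard potential is +0.53 − (−1.17) = +1.70 V and the balanced reaction transfers n = 2 electrons.
Balancing gives I2(s) + Mn(s) → 2 I^-(aq) + Mn^2+(aq); hence Q = [I^-(aq)]^2·[Mn^2+(aq)] = 0.0184 (log Q = −1.736).
E = E° − (0.0592/n)·log Q = +1.70 − (0.0592/2)(−1.736) = +1.75 V.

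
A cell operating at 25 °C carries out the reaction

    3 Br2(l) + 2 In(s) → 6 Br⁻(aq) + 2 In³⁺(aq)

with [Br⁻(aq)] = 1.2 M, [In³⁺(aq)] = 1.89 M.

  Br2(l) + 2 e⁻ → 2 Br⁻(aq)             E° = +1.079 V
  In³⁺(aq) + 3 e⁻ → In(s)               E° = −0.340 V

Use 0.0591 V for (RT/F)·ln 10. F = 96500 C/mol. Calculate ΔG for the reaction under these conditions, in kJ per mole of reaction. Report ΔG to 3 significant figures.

The standard cell potential is +1.079 − (−0.340) = +1.419 V, with n = 6 electrons in the balanced equation.
The reaction quotient is [Br⁻(aq)]^6·[In³⁺(aq)]^2 = 10.7; by Nernst, E = +1.419 − (0.0591/6)(1.028) = +1.4089 V.
ΔG = −nFE = −(6)(96500)(+1.4089) J/mol = −816 kJ/mol.

−816 kJ/mol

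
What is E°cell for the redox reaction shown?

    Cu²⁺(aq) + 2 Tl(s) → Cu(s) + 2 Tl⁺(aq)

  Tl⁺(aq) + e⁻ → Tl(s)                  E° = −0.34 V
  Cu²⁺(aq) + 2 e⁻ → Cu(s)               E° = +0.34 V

+0.68 V

In the reaction as written, Cu²⁺(aq) is reduced (cathode) and Tl⁺(aq) is produced by oxidation at the anode.
E°cell = E°(cathode) − E°(anode) = +0.34 − (−0.34) = +0.68 V.
The positive value indicates the reaction is spontaneous as written.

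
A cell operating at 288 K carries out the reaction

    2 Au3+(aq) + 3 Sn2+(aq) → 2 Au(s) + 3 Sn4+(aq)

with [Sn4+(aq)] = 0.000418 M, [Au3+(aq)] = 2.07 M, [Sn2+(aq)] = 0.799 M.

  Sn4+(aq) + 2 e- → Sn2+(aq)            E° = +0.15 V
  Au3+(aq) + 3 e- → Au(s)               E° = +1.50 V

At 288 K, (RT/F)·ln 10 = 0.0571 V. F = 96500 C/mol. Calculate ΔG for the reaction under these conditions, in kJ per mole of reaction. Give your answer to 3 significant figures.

The standard cell potential is +1.50 − (+0.15) = +1.35 V, with n = 6 electrons in the balanced equation.
Q = [Sn4+(aq)]^3 / ([Au3+(aq)]^2·[Sn2+(aq)]^3) = 3.34×10^−11, so log Q = −10.476 and E = +1.35 − (0.0571/6)(−10.476) = +1.4497 V.
Then ΔG = −nFE = −6 × 96500 × +1.4497 J/mol = −839 kJ/mol.

−839 kJ/mol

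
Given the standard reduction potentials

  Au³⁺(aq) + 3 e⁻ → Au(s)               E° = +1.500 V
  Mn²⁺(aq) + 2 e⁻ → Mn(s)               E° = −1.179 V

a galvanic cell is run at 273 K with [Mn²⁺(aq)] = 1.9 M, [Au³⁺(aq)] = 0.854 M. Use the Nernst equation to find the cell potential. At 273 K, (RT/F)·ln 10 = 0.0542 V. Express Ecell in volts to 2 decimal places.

+2.67 V

The Au³⁺/Au couple has the more positive E°, so it is the cathode; Mn²⁺/Mn is the anode.
E°cell = +1.500 − (−1.179) = +2.679 V, with n = 6 electrons transferred.
Balancing gives 2 Au³⁺(aq) + 3 Mn(s) → 2 Au(s) + 3 Mn²⁺(aq); hence Q = [Mn²⁺(aq)]^3 / [Au³⁺(aq)]^2 = 9.4 (log Q = 0.973).
By the Nernst equation, E = +2.679 − (0.0542/6)·(0.973) = +2.67 V.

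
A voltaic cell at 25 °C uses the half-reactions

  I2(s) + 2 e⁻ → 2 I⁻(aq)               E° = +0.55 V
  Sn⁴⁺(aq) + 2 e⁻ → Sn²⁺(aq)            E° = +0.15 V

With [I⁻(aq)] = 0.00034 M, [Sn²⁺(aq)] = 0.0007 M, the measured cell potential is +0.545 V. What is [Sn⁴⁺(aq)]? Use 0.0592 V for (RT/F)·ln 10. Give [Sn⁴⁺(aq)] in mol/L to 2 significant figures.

0.076 M

I₂/I⁻ is the cathode (higher E°); E°cell = +0.55 − (+0.15) = +0.40 V with n = 2.
From the Nernst equation, log Q = n(E° − E)/0.0592 = 2·(+0.40 − (+0.545))/0.0592 = −4.899.
The balanced reaction is I2(s) + Sn²⁺(aq) → 2 I⁻(aq) + Sn⁴⁺(aq), so Q = ([I⁻(aq)]^2·[Sn⁴⁺(aq)]) / [Sn²⁺(aq)].
Substituting the known concentrations and solving, log [Sn⁴⁺(aq)] = −1.117 and [Sn⁴⁺(aq)] = 0.076 M.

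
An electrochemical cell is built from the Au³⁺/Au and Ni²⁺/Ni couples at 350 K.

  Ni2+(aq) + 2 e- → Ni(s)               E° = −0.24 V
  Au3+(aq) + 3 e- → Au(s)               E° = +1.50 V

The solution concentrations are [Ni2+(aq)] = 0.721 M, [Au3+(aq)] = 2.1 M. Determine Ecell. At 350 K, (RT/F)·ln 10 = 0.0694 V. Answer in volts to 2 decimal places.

Since E°(Au³⁺/Au) > E°(Ni²⁺/Ni), Au³⁺/Au serves as the cathode.
E°cell = +1.50 − (−0.24) = +1.74 V, with n = 6 electrons transferred.
For the overall reaction 2 Au3+(aq) + 3 Ni(s) → 2 Au(s) + 3 Ni2+(aq), Q = [Ni2+(aq)]^3 / [Au3+(aq)]^2 = 0.085, giving log Q = −1.071.
E = E° − (0.0694/n)·log Q = +1.74 − (0.0694/6)(−1.071) = +1.75 V.

+1.75 V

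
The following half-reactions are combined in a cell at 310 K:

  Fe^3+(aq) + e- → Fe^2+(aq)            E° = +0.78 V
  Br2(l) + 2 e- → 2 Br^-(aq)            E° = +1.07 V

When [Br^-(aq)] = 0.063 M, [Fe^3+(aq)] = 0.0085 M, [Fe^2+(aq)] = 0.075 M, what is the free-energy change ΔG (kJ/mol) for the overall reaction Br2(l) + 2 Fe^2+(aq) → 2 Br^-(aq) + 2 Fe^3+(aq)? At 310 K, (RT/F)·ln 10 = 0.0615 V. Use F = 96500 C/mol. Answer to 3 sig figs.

With Br₂/Br⁻ reduced at the cathode, E°cell = +1.07 − (+0.78) = +0.29 V and n = 2.
Q = ([Br^-(aq)]^2·[Fe^3+(aq)]^2) / [Fe^2+(aq)]^2 = 5.1×10^−5, so log Q = −4.293 and E = +0.29 − (0.0615/2)(−4.293) = +0.4220 V.
ΔG = −nFE = −(2)(96500)(+0.4220) J/mol = −81.4 kJ/mol.

−81.4 kJ/mol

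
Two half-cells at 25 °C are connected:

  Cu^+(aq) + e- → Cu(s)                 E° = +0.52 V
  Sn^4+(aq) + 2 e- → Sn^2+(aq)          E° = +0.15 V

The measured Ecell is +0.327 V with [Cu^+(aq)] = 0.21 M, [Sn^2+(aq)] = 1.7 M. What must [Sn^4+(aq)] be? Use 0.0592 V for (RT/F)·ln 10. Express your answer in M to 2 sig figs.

Cu⁺/Cu is the cathode (higher E°); E°cell = +0.52 − (+0.15) = +0.37 V with n = 2.
Since E = E° − (0.0592/n)·log Q, log Q = n(E° − E)/0.0592 = 1.453.
The balanced reaction is 2 Cu^+(aq) + Sn^2+(aq) → 2 Cu(s) + Sn^4+(aq), so Q = [Sn^4+(aq)] / ([Cu^+(aq)]^2·[Sn^2+(aq)]).
Solving for the unknown gives log [Sn^4+(aq)] = 0.328, so [Sn^4+(aq)] ≈ 2.1 M.

2.1 M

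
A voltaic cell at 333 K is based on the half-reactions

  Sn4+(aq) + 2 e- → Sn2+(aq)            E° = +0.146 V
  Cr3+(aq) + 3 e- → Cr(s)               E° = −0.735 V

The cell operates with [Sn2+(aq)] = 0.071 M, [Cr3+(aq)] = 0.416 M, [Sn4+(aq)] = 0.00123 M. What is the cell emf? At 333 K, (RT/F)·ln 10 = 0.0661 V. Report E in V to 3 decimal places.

The Sn⁴⁺/Sn²⁺ couple has the more positive E°, so it is the cathode; Cr³⁺/Cr is the anode.
The standard potential is +0.146 − (−0.735) = +0.881 V and the balanced reaction transfers n = 6 electrons.
For the overall reaction 3 Sn4+(aq) + 2 Cr(s) → 3 Sn2+(aq) + 2 Cr3+(aq), Q = ([Sn2+(aq)]^3·[Cr3+(aq)]^2) / [Sn4+(aq)]^3 = 3.33×10^4, giving log Q = 4.522.
By the Nernst equation, E = +0.881 − (0.0661/6)·(4.522) = +0.831 V.

+0.831 V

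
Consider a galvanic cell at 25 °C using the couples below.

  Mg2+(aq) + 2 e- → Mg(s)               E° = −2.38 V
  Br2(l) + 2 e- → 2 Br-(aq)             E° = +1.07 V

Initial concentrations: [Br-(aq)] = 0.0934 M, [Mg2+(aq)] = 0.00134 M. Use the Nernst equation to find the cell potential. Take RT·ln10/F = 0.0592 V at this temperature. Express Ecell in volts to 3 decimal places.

Since E°(Br₂/Br⁻) > E°(Mg²⁺/Mg), Br₂/Br⁻ serves as the cathode.
E°cell = E°cat − E°an = +1.07 − (−2.38) = +3.45 V; n = 2.
Balancing gives Br2(l) + Mg(s) → 2 Br-(aq) + Mg2+(aq); hence Q = [Br-(aq)]^2·[Mg2+(aq)] = 1.17×10^−5 (log Q = −4.932).
By the Nernst equation, E = +3.45 − (0.0592/2)·(−4.932) = +3.596 V.

+3.596 V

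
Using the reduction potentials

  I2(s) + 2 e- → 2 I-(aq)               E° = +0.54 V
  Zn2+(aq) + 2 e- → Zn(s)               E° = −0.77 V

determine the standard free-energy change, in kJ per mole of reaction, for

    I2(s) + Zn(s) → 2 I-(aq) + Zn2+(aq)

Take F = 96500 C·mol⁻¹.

−253 kJ/mol

In the reaction as written I2(s) is reduced, so the I₂/I⁻ couple is the cathode and Zn²⁺/Zn is the anode.
E°cell = +0.54 − (−0.77) = +1.31 V; balancing electrons gives n = 2.
ΔG° = −nFE°cell = −(2)(96500)(+1.31) J/mol = −253 kJ/mol.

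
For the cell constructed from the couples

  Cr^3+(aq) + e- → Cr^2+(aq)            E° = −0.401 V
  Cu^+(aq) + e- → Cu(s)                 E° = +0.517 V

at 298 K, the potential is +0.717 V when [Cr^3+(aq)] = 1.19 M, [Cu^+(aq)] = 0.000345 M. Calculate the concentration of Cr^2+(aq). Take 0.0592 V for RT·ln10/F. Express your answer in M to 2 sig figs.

1.4 M

The Cu⁺/Cu couple has the larger reduction potential, so it is the cathode: E°cell = +0.517 − (−0.401) = +0.918 V and n = 1.
Since E = E° − (0.0592/n)·log Q, log Q = n(E° − E)/0.0592 = 3.395.
For Cu^+(aq) + Cr^2+(aq) → Cu(s) + Cr^3+(aq), the reaction quotient is Q = [Cr^3+(aq)] / ([Cu^+(aq)]·[Cr^2+(aq)]).
Isolating [Cr^2+(aq)] in Q = 10^{3.395} yields log [Cr^2+(aq)] = 0.143, i.e. 1.4 M.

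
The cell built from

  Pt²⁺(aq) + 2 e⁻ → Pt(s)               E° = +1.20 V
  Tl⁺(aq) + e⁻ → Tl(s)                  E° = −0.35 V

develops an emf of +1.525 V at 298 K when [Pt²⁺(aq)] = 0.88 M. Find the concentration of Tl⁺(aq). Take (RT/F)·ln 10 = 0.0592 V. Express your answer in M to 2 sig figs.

2.5 M

Pt²⁺/Pt is the cathode (higher E°); E°cell = +1.20 − (−0.35) = +1.55 V with n = 2.
From the Nernst equation, log Q = n(E° − E)/0.0592 = 2·(+1.55 − (+1.525))/0.0592 = 0.845.
Balancing electrons gives Pt²⁺(aq) + 2 Tl(s) → Pt(s) + 2 Tl⁺(aq); thus Q = [Tl⁺(aq)]^2 / [Pt²⁺(aq)].
Substituting the known concentrations and solving, log [Tl⁺(aq)] = 0.395 and [Tl⁺(aq)] = 2.5 M.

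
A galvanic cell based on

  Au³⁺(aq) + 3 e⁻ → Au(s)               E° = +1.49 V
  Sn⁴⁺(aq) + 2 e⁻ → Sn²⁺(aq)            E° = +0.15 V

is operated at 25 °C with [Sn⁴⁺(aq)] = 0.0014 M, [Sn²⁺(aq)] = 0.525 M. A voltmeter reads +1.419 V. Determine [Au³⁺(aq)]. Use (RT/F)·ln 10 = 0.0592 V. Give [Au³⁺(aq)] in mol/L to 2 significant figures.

1.4 M

With Au³⁺/Au at the cathode and Sn⁴⁺/Sn²⁺ at the anode, E°cell = +1.49 − (+0.15) = +1.34 V (n = 6).
From the Nernst equation, log Q = n(E° − E)/0.0592 = 6·(+1.34 − (+1.419))/0.0592 = −8.007.
For 2 Au³⁺(aq) + 3 Sn²⁺(aq) → 2 Au(s) + 3 Sn⁴⁺(aq), the reaction quotient is Q = [Sn⁴⁺(aq)]^3 / ([Au³⁺(aq)]^2·[Sn²⁺(aq)]^3).
Substituting the known concentrations and solving, log [Au³⁺(aq)] = 0.142 and [Au³⁺(aq)] = 1.4 M.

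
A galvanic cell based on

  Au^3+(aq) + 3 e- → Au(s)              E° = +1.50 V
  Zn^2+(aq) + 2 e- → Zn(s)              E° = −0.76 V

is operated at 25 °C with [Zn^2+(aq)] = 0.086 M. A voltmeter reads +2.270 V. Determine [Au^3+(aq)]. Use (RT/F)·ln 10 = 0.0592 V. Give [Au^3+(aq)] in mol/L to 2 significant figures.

0.081 M

With Au³⁺/Au at the cathode and Zn²⁺/Zn at the anode, E°cell = +1.50 − (−0.76) = +2.26 V (n = 6).
Rearranging E = E° − (0.0592/n)·log Q gives log Q = 6(+2.26 − (+2.270))/0.0592 = −1.014.
Balancing electrons gives 2 Au^3+(aq) + 3 Zn(s) → 2 Au(s) + 3 Zn^2+(aq); thus Q = [Zn^2+(aq)]^3 / [Au^3+(aq)]^2.
Substituting the known concentrations and solving, log [Au^3+(aq)] = −1.091 and [Au^3+(aq)] = 0.081 M.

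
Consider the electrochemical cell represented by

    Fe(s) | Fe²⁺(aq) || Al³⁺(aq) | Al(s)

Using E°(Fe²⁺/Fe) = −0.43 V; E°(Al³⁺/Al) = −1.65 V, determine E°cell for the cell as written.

By convention the left-hand electrode in cell notation is the anode (oxidation) and the right-hand electrode is the cathode (reduction).
E°cell = E°(right) − E°(left) = −1.65 − (−0.43) = −1.22 V.
The negative sign shows that, as written, the cell would require an external voltage to drive the reaction.

−1.22 V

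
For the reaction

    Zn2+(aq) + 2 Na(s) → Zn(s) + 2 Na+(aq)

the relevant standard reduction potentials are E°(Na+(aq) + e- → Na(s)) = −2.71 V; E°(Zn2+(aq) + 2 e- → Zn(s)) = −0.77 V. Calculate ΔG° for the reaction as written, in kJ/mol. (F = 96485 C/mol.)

In the reaction as written Zn2+(aq) is reduced, so the Zn²⁺/Zn couple is the cathode and Na⁺/Na is the anode.
E°cell = −0.77 − (−2.71) = +1.94 V; balancing electrons gives n = 2.
ΔG° = −nFE°cell = −(2)(96485)(+1.94) J/mol = −374 kJ/mol.

−374 kJ/mol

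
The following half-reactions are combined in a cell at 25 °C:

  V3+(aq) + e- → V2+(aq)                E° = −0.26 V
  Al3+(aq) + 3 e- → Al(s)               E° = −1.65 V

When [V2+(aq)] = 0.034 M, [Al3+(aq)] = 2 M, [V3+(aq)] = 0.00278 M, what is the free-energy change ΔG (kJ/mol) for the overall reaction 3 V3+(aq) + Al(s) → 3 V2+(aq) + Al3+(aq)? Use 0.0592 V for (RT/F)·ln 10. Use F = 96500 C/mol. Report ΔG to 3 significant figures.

With V³⁺/V²⁺ reduced at the cathode, E°cell = −0.26 − (−1.65) = +1.39 V and n = 3.
The reaction quotient is ([V2+(aq)]^3·[Al3+(aq)]) / [V3+(aq)]^3 = 3.66×10^3; by Nernst, E = +1.39 − (0.0592/3)(3.563) = +1.3197 V.
Finally ΔG = −nFE = −(3)(96500 C/mol)(+1.3197 V) = −382 kJ/mol.

−382 kJ/mol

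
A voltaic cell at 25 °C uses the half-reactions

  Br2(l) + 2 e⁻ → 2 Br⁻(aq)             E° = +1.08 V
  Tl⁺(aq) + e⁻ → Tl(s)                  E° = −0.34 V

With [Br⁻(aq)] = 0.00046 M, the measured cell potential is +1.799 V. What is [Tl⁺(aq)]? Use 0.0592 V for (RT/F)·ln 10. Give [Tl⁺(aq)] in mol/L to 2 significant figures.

With Br₂/Br⁻ at the cathode and Tl⁺/Tl at the anode, E°cell = +1.08 − (−0.34) = +1.42 V (n = 2).
From the Nernst equation, log Q = n(E° − E)/0.0592 = 2·(+1.42 − (+1.799))/0.0592 = −12.804.
Balancing electrons gives Br2(l) + 2 Tl(s) → 2 Br⁻(aq) + 2 Tl⁺(aq); thus Q = [Br⁻(aq)]^2·[Tl⁺(aq)]^2.
Solving for the unknown gives log [Tl⁺(aq)] = −3.065, so [Tl⁺(aq)] ≈ 0.00086 M.

0.00086 M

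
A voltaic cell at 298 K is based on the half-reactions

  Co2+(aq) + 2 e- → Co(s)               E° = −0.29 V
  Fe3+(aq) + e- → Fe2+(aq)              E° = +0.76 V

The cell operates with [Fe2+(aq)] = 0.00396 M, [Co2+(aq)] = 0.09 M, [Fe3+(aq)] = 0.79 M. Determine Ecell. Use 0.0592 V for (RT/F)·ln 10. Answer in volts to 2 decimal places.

+1.22 V

Since E°(Fe³⁺/Fe²⁺) > E°(Co²⁺/Co), Fe³⁺/Fe²⁺ serves as the cathode.
The standard potential is +0.76 − (−0.29) = +1.05 V and the balanced reaction transfers n = 2 electrons.
Balancing gives 2 Fe3+(aq) + Co(s) → 2 Fe2+(aq) + Co2+(aq); hence Q = ([Fe2+(aq)]^2·[Co2+(aq)]) / [Fe3+(aq)]^2 = 2.26×10^−6 (log Q = −5.646).
Applying E = E° − (RT ln10/nF)·log Q gives +1.05 − (0.0592/2)(−5.646) = +1.22 V.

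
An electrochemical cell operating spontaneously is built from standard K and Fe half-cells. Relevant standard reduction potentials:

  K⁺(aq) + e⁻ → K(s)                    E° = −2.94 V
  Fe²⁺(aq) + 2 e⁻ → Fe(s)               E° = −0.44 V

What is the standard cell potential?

+2.50 V

Of the two couples in this cell, the one with the more positive reduction potential is reduced at the cathode: here that is Fe²⁺/Fe (−0.44 V); K⁺/K (−2.94 V) is the anode.
E°cell = E°(cathode) − E°(anode) = −0.44 − (−2.94) = +2.50 V.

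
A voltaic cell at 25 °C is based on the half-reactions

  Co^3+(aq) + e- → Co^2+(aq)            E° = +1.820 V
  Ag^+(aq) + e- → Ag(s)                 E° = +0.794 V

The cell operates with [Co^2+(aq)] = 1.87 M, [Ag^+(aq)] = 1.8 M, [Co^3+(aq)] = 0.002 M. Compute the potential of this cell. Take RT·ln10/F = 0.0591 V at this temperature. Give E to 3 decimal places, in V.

+0.835 V

The Co³⁺/Co²⁺ couple has the more positive E°, so it is the cathode; Ag⁺/Ag is the anode.
E°cell = +1.820 − (+0.794) = +1.026 V, with n = 1 electron transferred.
The balanced reaction is Co^3+(aq) + Ag(s) → Co^2+(aq) + Ag^+(aq), so Q = ([Co^2+(aq)]·[Ag^+(aq)]) / [Co^3+(aq)] = 1.68×10^3 and log Q = 3.226.
Applying E = E° − (RT ln10/nF)·log Q gives +1.026 − (0.0591/1)(3.226) = +0.835 V.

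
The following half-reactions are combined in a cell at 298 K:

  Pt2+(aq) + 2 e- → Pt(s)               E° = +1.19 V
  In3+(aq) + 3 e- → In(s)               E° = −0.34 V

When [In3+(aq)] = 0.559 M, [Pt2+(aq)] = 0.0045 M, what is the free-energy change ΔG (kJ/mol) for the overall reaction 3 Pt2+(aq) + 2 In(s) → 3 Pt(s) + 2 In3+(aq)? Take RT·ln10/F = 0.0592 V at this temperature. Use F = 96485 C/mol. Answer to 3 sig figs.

The standard cell potential is +1.19 − (−0.34) = +1.53 V, with n = 6 electrons in the balanced equation.
The reaction quotient is [In3+(aq)]^2 / [Pt2+(aq)]^3 = 3.43×10^6; by Nernst, E = +1.53 − (0.0592/6)(6.535) = +1.4655 V.
ΔG = −nFE = −(6)(96485)(+1.4655) J/mol = −848 kJ/mol.

−848 kJ/mol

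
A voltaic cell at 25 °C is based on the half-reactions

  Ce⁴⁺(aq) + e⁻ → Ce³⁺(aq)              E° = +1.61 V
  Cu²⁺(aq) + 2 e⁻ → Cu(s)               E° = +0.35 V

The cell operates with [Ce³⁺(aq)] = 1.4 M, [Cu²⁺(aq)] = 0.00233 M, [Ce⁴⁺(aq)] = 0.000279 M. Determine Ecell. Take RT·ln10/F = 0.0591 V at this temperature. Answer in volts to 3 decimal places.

+1.119 V

Since E°(Ce⁴⁺/Ce³⁺) > E°(Cu²⁺/Cu), Ce⁴⁺/Ce³⁺ serves as the cathode.
The standard potential is +1.61 − (+0.35) = +1.26 V and the balanced reaction transfers n = 2 electrons.
For the overall reaction 2 Ce⁴⁺(aq) + Cu(s) → 2 Ce³⁺(aq) + Cu²⁺(aq), Q = ([Ce³⁺(aq)]^2·[Cu²⁺(aq)]) / [Ce⁴⁺(aq)]^2 = 5.87×10^4, giving log Q = 4.768.
Applying E = E° − (RT ln10/nF)·log Q gives +1.26 − (0.0591/2)(4.768) = +1.119 V.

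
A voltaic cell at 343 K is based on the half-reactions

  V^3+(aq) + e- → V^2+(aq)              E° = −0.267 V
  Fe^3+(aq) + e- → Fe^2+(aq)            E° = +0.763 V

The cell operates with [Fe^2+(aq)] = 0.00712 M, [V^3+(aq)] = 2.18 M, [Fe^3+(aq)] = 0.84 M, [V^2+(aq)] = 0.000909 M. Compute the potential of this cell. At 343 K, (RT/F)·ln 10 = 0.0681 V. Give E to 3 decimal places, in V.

Fe³⁺/Fe²⁺ is reduced (cathode, E° = +0.763 V) and V³⁺/V²⁺ is oxidized (anode).
E°cell = E°cat − E°an = +0.763 − (−0.267) = +1.030 V; n = 1.
Balancing gives Fe^3+(aq) + V^2+(aq) → Fe^2+(aq) + V^3+(aq); hence Q = ([Fe^2+(aq)]·[V^3+(aq)]) / ([Fe^3+(aq)]·[V^2+(aq)]) = 20.3 (log Q = 1.308).
E = E° − (0.0681/n)·log Q = +1.030 − (0.0681/1)(1.308) = +0.941 V.

+0.941 V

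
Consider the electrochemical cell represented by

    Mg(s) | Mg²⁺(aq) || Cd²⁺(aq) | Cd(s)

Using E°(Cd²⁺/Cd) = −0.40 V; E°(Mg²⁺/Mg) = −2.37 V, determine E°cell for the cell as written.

+1.97 V

By convention the left-hand electrode in cell notation is the anode (oxidation) and the right-hand electrode is the cathode (reduction).
E°cell = E°(right) − E°(left) = −0.40 − (−2.37) = +1.97 V.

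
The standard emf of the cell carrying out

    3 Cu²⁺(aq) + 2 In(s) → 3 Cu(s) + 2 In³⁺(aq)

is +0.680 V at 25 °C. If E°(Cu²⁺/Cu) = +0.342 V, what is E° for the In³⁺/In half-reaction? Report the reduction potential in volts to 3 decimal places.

In the reaction as written the Cu²⁺/Cu couple is reduced (cathode) and In³⁺/In is oxidized (anode), so E°cell = E°(Cu²⁺/Cu) − E°(In³⁺/In).
E°(In³⁺/In) = E°(cathode) − E°cell = +0.342 − (+0.680) = −0.338 V.

−0.338 V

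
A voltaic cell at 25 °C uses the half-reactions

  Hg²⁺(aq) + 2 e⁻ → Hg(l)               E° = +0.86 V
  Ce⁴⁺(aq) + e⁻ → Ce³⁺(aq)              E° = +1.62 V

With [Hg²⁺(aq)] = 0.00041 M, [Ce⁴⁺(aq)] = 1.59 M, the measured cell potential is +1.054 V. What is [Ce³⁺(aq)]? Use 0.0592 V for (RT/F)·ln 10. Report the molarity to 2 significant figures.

The Ce⁴⁺/Ce³⁺ couple has the larger reduction potential, so it is the cathode: E°cell = +1.62 − (+0.86) = +0.76 V and n = 2.
From the Nernst equation, log Q = n(E° − E)/0.0592 = 2·(+0.76 − (+1.054))/0.0592 = −9.932.
For 2 Ce⁴⁺(aq) + Hg(l) → 2 Ce³⁺(aq) + Hg²⁺(aq), the reaction quotient is Q = ([Ce³⁺(aq)]^2·[Hg²⁺(aq)]) / [Ce⁴⁺(aq)]^2.
Solving for the unknown gives log [Ce³⁺(aq)] = −3.071, so [Ce³⁺(aq)] ≈ 0.00085 M.

0.00085 M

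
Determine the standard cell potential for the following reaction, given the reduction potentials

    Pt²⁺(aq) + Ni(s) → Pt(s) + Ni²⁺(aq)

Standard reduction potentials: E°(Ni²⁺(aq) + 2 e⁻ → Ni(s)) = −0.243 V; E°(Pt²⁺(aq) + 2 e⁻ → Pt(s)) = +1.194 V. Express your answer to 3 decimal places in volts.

In the reaction as written, Pt²⁺(aq) is reduced (cathode) and Ni²⁺(aq) is produced by oxidation at the anode.
E°cell = E°(cathode) − E°(anode) = +1.194 − (−0.243) = +1.437 V.

+1.437 V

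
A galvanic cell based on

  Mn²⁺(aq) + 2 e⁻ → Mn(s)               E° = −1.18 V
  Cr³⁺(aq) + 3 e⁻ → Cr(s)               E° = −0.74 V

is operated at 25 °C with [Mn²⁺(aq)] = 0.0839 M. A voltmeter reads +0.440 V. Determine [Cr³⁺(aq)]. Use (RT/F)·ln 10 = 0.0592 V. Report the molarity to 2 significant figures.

0.024 M

With Cr³⁺/Cr at the cathode and Mn²⁺/Mn at the anode, E°cell = −0.74 − (−1.18) = +0.44 V (n = 6).
Rearranging E = E° − (0.0592/n)·log Q gives log Q = 6(+0.44 − (+0.440))/0.0592 = 0.000.
Balancing electrons gives 2 Cr³⁺(aq) + 3 Mn(s) → 2 Cr(s) + 3 Mn²⁺(aq); thus Q = [Mn²⁺(aq)]^3 / [Cr³⁺(aq)]^2.
Solving for the unknown gives log [Cr³⁺(aq)] = −1.614, so [Cr³⁺(aq)] ≈ 0.024 M.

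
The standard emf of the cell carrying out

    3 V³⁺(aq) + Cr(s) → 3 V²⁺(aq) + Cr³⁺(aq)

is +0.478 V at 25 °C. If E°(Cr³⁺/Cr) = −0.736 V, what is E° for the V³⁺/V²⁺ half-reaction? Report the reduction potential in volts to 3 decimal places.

In the reaction as written the V³⁺/V²⁺ couple is reduced (cathode) and Cr³⁺/Cr is oxidized (anode), so E°cell = E°(V³⁺/V²⁺) − E°(Cr³⁺/Cr).
E°(V³⁺/V²⁺) = E°cell + E°(anode) = +0.478 + (−0.736) = −0.258 V.

−0.258 V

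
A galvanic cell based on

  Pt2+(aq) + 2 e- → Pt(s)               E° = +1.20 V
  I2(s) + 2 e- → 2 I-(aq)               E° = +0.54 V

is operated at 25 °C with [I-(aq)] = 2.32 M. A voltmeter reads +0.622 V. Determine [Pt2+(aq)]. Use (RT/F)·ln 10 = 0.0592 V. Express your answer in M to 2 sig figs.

0.0097 M

With Pt²⁺/Pt at the cathode and I₂/I⁻ at the anode, E°cell = +1.20 − (+0.54) = +0.66 V (n = 2).
From the Nernst equation, log Q = n(E° − E)/0.0592 = 2·(+0.66 − (+0.622))/0.0592 = 1.284.
For Pt2+(aq) + 2 I-(aq) → Pt(s) + I2(s), the reaction quotient is Q = 1 / ([Pt2+(aq)]·[I-(aq)]^2).
Solving for the unknown gives log [Pt2+(aq)] = −2.015, so [Pt2+(aq)] ≈ 0.0097 M.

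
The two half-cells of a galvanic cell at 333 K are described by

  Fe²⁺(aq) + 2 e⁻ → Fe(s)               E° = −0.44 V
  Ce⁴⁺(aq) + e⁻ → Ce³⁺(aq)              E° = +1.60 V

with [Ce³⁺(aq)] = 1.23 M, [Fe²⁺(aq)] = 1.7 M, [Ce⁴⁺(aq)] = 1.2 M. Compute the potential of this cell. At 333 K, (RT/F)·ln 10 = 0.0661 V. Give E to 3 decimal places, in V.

Ce⁴⁺/Ce³⁺ is reduced (cathode, E° = +1.60 V) and Fe²⁺/Fe is oxidized (anode).
E°cell = E°cat − E°an = +1.60 − (−0.44) = +2.04 V; n = 2.
Balancing gives 2 Ce⁴⁺(aq) + Fe(s) → 2 Ce³⁺(aq) + Fe²⁺(aq); hence Q = ([Ce³⁺(aq)]^2·[Fe²⁺(aq)]) / [Ce⁴⁺(aq)]^2 = 1.79 (log Q = 0.252).
E = E° − (0.0661/n)·log Q = +2.04 − (0.0661/2)(0.252) = +2.032 V.

+2.032 V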